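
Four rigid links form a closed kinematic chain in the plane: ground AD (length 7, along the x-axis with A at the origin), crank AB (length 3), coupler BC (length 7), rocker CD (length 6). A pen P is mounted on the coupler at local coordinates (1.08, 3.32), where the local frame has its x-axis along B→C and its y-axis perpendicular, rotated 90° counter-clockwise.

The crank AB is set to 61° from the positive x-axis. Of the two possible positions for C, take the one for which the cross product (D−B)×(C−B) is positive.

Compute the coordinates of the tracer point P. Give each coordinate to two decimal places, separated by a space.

A=(0,0), D=(7.00,0)
B = A + 3.00·(cos61°, sin61°) = (1.4544, 2.6239)
|BD| = 6.1350
circle(B,7.00) ∩ circle(D,6.00): a=4.1270, h=5.6540
  candidates: C₊=(7.6031,5.9696) cross=34.687; C₋=(2.7668,-4.2520) cross=-34.687
  mode + wants cross > 0 → take C=(7.6031,5.9696) (cross=34.687)
ex = (C−B)/|BC| = (0.8784,0.4780); ey = (-0.4780,0.8784)
P = B + 1.08·ex + 3.32·ey = (0.8162,6.0563)

0.82 6.06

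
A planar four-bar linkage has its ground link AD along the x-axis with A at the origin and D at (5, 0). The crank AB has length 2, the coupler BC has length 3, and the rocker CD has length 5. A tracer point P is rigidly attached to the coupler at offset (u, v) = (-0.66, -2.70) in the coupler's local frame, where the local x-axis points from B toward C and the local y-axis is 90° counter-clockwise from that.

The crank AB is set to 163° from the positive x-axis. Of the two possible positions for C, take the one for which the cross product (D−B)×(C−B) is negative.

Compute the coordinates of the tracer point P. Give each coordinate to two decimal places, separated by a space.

A=(0,0), D=(5.00,0)
B = A + 2.00·(cos163°, sin163°) = (-1.9126, 0.5847)
|BD| = 6.9373
circle(B,3.00) ∩ circle(D,5.00): a=2.3155, h=1.9075
  candidates: C₊=(0.5554,2.2903) cross=13.233; C₋=(0.2338,-1.5112) cross=-13.233
  mode - wants cross < 0 → take C=(0.2338,-1.5112) (cross=-13.233)
ex = (C−B)/|BC| = (0.7155,-0.6986); ey = (0.6986,0.7155)
P = B + -0.66·ex + -2.70·ey = (-4.2711,-0.8860)

-4.27 -0.89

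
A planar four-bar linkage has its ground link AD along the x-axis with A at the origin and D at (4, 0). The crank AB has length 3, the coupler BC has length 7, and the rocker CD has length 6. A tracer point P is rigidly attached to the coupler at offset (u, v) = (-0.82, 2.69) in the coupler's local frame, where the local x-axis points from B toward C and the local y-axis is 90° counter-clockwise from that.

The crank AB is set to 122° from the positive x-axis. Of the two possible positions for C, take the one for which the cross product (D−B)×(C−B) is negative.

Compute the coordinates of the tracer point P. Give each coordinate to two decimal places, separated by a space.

A=(0,0), D=(4.00,0)
B = A + 3.00·(cos122°, sin122°) = (-1.5898, 2.5441)
|BD| = 6.1415
circle(B,7.00) ∩ circle(D,6.00): a=4.1291, h=5.6525
  candidates: C₊=(4.5100,5.9783) cross=34.715; C₋=(-0.1731,-4.3110) cross=-34.715
  mode - wants cross < 0 → take C=(-0.1731,-4.3110) (cross=-34.715)
ex = (C−B)/|BC| = (0.2024,-0.9793); ey = (0.9793,0.2024)
P = B + -0.82·ex + 2.69·ey = (0.8786,3.8916)

0.88 3.89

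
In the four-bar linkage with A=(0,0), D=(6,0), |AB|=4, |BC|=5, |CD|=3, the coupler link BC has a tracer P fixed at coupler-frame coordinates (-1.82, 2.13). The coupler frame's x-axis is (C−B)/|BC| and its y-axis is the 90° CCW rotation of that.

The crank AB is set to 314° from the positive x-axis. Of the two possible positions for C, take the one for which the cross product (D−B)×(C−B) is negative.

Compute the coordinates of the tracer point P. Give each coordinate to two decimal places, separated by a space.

A=(0,0), D=(6.00,0)
B = A + 4.00·(cos314°, sin314°) = (2.7786, -2.8774)
|BD| = 4.3193
circle(B,5.00) ∩ circle(D,3.00): a=4.0118, h=2.9842
  candidates: C₊=(3.7827,2.0208) cross=12.890; C₋=(7.7586,-2.4305) cross=-12.890
  mode - wants cross < 0 → take C=(7.7586,-2.4305) (cross=-12.890)
ex = (C−B)/|BC| = (0.9960,0.0894); ey = (-0.0894,0.9960)
P = B + -1.82·ex + 2.13·ey = (0.7755,-0.9185)

0.78 -0.92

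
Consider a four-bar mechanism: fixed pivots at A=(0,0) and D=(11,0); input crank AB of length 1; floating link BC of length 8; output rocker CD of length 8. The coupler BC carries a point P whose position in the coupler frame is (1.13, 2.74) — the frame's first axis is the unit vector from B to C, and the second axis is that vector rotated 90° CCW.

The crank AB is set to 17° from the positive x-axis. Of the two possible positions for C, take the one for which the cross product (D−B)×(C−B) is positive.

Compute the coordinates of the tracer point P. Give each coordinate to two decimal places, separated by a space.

A=(0,0), D=(11.00,0)
B = A + 1.00·(cos17°, sin17°) = (0.9563, 0.2924)
|BD| = 10.0479
circle(B,8.00) ∩ circle(D,8.00): a=5.0240, h=6.2257
  candidates: C₊=(6.1593,6.3693) cross=62.556; C₋=(5.7970,-6.0769) cross=-62.556
  mode + wants cross > 0 → take C=(6.1593,6.3693) (cross=62.556)
ex = (C−B)/|BC| = (0.6504,0.7596); ey = (-0.7596,0.6504)
P = B + 1.13·ex + 2.74·ey = (-0.3901,2.9328)

-0.39 2.93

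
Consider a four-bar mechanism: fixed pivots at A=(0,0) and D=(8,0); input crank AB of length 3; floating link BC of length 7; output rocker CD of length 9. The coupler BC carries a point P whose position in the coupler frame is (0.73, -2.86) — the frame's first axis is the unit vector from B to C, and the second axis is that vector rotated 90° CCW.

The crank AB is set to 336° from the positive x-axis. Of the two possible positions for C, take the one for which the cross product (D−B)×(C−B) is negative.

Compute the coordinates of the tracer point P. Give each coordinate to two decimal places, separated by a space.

0.07 -2.48

A=(0,0), D=(8.00,0)
B = A + 3.00·(cos336°, sin336°) = (2.7406, -1.2202)
|BD| = 5.3991
circle(B,7.00) ∩ circle(D,9.00): a=-0.2640, h=6.9950
  candidates: C₊=(0.9026,5.5342) cross=37.767; C₋=(4.0644,-8.0939) cross=-37.767
  mode - wants cross < 0 → take C=(4.0644,-8.0939) (cross=-37.767)
ex = (C−B)/|BC| = (0.1891,-0.9820); ey = (0.9820,0.1891)
P = B + 0.73·ex + -2.86·ey = (0.0703,-2.4779)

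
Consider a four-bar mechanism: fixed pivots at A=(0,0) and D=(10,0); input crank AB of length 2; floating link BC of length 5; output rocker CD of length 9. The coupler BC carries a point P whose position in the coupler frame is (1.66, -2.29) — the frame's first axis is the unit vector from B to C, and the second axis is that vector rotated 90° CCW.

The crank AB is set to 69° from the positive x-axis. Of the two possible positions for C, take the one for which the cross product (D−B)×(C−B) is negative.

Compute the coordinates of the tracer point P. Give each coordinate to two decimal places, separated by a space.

A=(0,0), D=(10.00,0)
B = A + 2.00·(cos69°, sin69°) = (0.7167, 1.8672)
|BD| = 9.4692
circle(B,5.00) ∩ circle(D,9.00): a=1.7776, h=4.6733
  candidates: C₊=(3.3810,6.0982) cross=44.253; C₋=(1.5380,-3.0649) cross=-44.253
  mode - wants cross < 0 → take C=(1.5380,-3.0649) (cross=-44.253)
ex = (C−B)/|BC| = (0.1642,-0.9864); ey = (0.9864,0.1642)
P = B + 1.66·ex + -2.29·ey = (-1.2695,-0.1464)

-1.27 -0.15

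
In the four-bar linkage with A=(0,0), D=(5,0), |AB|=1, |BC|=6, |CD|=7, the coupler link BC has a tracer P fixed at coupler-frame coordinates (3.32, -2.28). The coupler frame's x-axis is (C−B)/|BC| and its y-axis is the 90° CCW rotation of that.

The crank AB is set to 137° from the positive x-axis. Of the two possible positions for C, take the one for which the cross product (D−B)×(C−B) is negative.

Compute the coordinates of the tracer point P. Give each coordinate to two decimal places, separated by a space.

A=(0,0), D=(5.00,0)
B = A + 1.00·(cos137°, sin137°) = (-0.7314, 0.6820)
|BD| = 5.7718
circle(B,6.00) ∩ circle(D,7.00): a=1.7597, h=5.7361
  candidates: C₊=(1.6938,6.1700) cross=33.108; C₋=(0.3383,-5.2219) cross=-33.108
  mode - wants cross < 0 → take C=(0.3383,-5.2219) (cross=-33.108)
ex = (C−B)/|BC| = (0.1783,-0.9840); ey = (0.9840,0.1783)
P = B + 3.32·ex + -2.28·ey = (-2.3830,-2.9913)

-2.38 -2.99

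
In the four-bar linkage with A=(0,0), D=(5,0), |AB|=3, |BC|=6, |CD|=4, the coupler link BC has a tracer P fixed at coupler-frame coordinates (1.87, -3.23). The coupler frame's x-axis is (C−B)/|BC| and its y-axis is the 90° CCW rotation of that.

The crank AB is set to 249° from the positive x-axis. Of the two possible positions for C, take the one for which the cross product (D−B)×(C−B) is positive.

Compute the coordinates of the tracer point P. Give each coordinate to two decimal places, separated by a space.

2.66 -2.73

A=(0,0), D=(5.00,0)
B = A + 3.00·(cos249°, sin249°) = (-1.0751, -2.8007)
|BD| = 6.6896
circle(B,6.00) ∩ circle(D,4.00): a=4.8397, h=3.5465
  candidates: C₊=(1.8352,2.4462) cross=23.725; C₋=(4.8048,-3.9952) cross=-23.725
  mode + wants cross > 0 → take C=(1.8352,2.4462) (cross=23.725)
ex = (C−B)/|BC| = (0.4850,0.8745); ey = (-0.8745,0.4850)
P = B + 1.87·ex + -3.23·ey = (2.6565,-2.7321)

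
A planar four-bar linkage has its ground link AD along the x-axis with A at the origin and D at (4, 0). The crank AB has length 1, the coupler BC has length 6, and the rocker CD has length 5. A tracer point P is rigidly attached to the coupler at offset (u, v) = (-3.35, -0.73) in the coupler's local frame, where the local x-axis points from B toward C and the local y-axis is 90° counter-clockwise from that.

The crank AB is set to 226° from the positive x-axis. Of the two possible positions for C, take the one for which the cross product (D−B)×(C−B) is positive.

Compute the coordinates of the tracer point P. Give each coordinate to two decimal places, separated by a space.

A=(0,0), D=(4.00,0)
B = A + 1.00·(cos226°, sin226°) = (-0.6947, -0.7193)
|BD| = 4.7494
circle(B,6.00) ∩ circle(D,5.00): a=3.5328, h=4.8497
  candidates: C₊=(2.0628,4.6095) cross=23.033; C₋=(3.5319,-4.9780) cross=-23.033
  mode + wants cross > 0 → take C=(2.0628,4.6095) (cross=23.033)
ex = (C−B)/|BC| = (0.4596,0.8881); ey = (-0.8881,0.4596)
P = B + -3.35·ex + -0.73·ey = (-1.5859,-4.0301)

-1.59 -4.03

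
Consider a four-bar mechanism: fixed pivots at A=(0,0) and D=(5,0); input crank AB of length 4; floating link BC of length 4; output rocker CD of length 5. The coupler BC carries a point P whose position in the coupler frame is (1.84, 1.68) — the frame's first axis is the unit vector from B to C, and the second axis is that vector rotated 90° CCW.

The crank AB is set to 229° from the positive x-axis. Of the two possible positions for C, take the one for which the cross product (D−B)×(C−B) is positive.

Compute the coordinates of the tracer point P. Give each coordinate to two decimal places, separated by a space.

A=(0,0), D=(5.00,0)
B = A + 4.00·(cos229°, sin229°) = (-2.6242, -3.0188)
|BD| = 8.2001
circle(B,4.00) ∩ circle(D,5.00): a=3.5513, h=1.8407
  candidates: C₊=(0.0000,0.0000) cross=15.094; C₋=(1.3553,-3.4229) cross=-15.094
  mode + wants cross > 0 → take C=(0.0000,0.0000) (cross=15.094)
ex = (C−B)/|BC| = (0.6561,0.7547); ey = (-0.7547,0.6561)
P = B + 1.84·ex + 1.68·ey = (-2.6850,-0.5280)

-2.68 -0.53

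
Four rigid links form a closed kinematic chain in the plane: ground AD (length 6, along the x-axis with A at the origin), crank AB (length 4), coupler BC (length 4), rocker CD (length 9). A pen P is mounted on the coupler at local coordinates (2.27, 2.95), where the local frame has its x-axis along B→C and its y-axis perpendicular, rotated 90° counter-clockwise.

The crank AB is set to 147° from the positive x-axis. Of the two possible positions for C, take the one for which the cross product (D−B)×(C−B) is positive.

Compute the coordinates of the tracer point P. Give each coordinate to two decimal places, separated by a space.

A=(0,0), D=(6.00,0)
B = A + 4.00·(cos147°, sin147°) = (-3.3547, 2.1786)
|BD| = 9.6050
circle(B,4.00) ∩ circle(D,9.00): a=1.4189, h=3.7399
  candidates: C₊=(-1.1245,5.4992) cross=35.922; C₋=(-2.8211,-1.7857) cross=-35.922
  mode + wants cross > 0 → take C=(-1.1245,5.4992) (cross=35.922)
ex = (C−B)/|BC| = (0.5575,0.8302); ey = (-0.8302,0.5575)
P = B + 2.27·ex + 2.95·ey = (-4.5380,5.7077)

-4.54 5.71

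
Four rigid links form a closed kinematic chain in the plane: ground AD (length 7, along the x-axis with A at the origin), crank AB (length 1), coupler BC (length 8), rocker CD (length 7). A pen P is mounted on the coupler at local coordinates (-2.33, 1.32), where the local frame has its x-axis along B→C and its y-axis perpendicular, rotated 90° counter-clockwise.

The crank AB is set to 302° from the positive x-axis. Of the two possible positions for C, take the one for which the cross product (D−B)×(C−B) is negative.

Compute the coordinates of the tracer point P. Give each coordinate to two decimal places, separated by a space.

A=(0,0), D=(7.00,0)
B = A + 1.00·(cos302°, sin302°) = (0.5299, -0.8480)
|BD| = 6.5254
circle(B,8.00) ∩ circle(D,7.00): a=4.4121, h=6.6734
  candidates: C₊=(4.0373,6.3421) cross=43.546; C₋=(5.7718,-6.8914) cross=-43.546
  mode - wants cross < 0 → take C=(5.7718,-6.8914) (cross=-43.546)
ex = (C−B)/|BC| = (0.6552,-0.7554); ey = (0.7554,0.6552)
P = B + -2.33·ex + 1.32·ey = (0.0004,1.7770)

0.00 1.78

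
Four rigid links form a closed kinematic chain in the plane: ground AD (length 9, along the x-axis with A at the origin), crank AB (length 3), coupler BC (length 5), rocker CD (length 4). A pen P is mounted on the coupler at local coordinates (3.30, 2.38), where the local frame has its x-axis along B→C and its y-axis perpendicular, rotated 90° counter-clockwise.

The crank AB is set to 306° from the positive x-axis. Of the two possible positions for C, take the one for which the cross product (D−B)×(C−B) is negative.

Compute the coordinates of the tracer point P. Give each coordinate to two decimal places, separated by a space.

5.42 -0.64

A=(0,0), D=(9.00,0)
B = A + 3.00·(cos306°, sin306°) = (1.7634, -2.4271)
|BD| = 7.6328
circle(B,5.00) ∩ circle(D,4.00): a=4.4060, h=2.3638
  candidates: C₊=(5.1890,1.2151) cross=18.042; C₋=(6.6923,-3.2672) cross=-18.042
  mode - wants cross < 0 → take C=(6.6923,-3.2672) (cross=-18.042)
ex = (C−B)/|BC| = (0.9858,-0.1680); ey = (0.1680,0.9858)
P = B + 3.30·ex + 2.38·ey = (5.4163,-0.6354)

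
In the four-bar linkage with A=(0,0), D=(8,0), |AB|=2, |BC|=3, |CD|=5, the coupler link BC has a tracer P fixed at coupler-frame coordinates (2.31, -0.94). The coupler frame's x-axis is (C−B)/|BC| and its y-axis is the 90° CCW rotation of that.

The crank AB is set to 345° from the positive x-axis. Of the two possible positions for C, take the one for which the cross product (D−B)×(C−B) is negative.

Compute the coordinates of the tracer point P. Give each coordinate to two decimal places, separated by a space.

2.70 -2.89

A=(0,0), D=(8.00,0)
B = A + 2.00·(cos345°, sin345°) = (1.9319, -0.5176)
|BD| = 6.0902
circle(B,3.00) ∩ circle(D,5.00): a=1.7315, h=2.4499
  candidates: C₊=(3.4489,2.0705) cross=14.920; C₋=(3.8653,-2.8115) cross=-14.920
  mode - wants cross < 0 → take C=(3.8653,-2.8115) (cross=-14.920)
ex = (C−B)/|BC| = (0.6445,-0.7646); ey = (0.7646,0.6445)
P = B + 2.31·ex + -0.94·ey = (2.7019,-2.8897)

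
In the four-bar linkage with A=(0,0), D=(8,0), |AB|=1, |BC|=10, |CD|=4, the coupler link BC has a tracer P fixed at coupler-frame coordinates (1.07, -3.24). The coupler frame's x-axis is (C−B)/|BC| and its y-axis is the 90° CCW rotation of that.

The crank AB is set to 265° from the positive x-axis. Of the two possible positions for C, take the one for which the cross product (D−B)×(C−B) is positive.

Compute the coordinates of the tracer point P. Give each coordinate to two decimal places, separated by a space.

A=(0,0), D=(8.00,0)
B = A + 1.00·(cos265°, sin265°) = (-0.0872, -0.9962)
|BD| = 8.1483
circle(B,10.00) ∩ circle(D,4.00): a=9.2286, h=3.8514
  candidates: C₊=(8.6014,3.9545) cross=31.382; C₋=(9.5431,-3.6904) cross=-31.382
  mode + wants cross > 0 → take C=(8.6014,3.9545) (cross=31.382)
ex = (C−B)/|BC| = (0.8689,0.4951); ey = (-0.4951,0.8689)
P = B + 1.07·ex + -3.24·ey = (2.4466,-3.2815)

2.45 -3.28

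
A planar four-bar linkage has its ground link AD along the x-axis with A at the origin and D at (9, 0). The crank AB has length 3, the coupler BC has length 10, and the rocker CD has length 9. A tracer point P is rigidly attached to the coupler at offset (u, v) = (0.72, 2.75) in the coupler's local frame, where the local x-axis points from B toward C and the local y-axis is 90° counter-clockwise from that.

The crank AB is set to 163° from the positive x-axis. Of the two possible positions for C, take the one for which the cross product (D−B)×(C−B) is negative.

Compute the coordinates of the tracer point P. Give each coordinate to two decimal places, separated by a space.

A=(0,0), D=(9.00,0)
B = A + 3.00·(cos163°, sin163°) = (-2.8689, 0.8771)
|BD| = 11.9013
circle(B,10.00) ∩ circle(D,9.00): a=6.7489, h=7.3792
  candidates: C₊=(4.4054,7.7389) cross=87.822; C₋=(3.3178,-6.9794) cross=-87.822
  mode - wants cross < 0 → take C=(3.3178,-6.9794) (cross=-87.822)
ex = (C−B)/|BC| = (0.6187,-0.7857); ey = (0.7857,0.6187)
P = B + 0.72·ex + 2.75·ey = (-0.2629,2.0128)

-0.26 2.01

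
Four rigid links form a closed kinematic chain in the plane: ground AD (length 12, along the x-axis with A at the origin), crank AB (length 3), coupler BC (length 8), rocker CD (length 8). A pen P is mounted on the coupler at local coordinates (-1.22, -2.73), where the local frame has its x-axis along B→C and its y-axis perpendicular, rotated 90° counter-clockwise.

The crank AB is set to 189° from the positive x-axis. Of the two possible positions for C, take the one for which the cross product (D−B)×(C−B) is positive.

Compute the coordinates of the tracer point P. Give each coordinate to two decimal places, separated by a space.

-3.05 -3.46

A=(0,0), D=(12.00,0)
B = A + 3.00·(cos189°, sin189°) = (-2.9631, -0.4693)
|BD| = 14.9704
circle(B,8.00) ∩ circle(D,8.00): a=7.4852, h=2.8234
  candidates: C₊=(4.4300,2.5874) cross=42.268; C₋=(4.6070,-3.0567) cross=-42.268
  mode + wants cross > 0 → take C=(4.4300,2.5874) (cross=42.268)
ex = (C−B)/|BC| = (0.9241,0.3821); ey = (-0.3821,0.9241)
P = B + -1.22·ex + -2.73·ey = (-3.0474,-3.4583)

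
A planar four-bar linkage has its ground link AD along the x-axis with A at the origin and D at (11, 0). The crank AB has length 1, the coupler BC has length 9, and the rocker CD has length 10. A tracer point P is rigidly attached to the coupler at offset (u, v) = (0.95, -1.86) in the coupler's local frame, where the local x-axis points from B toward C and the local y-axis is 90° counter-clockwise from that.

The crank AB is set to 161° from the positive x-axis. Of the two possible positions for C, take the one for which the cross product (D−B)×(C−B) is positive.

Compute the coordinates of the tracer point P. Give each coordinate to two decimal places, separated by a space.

A=(0,0), D=(11.00,0)
B = A + 1.00·(cos161°, sin161°) = (-0.9455, 0.3256)
|BD| = 11.9500
circle(B,9.00) ∩ circle(D,10.00): a=5.1800, h=7.3599
  candidates: C₊=(4.4331,7.5416) cross=87.950; C₋=(4.0320,-7.1727) cross=-87.950
  mode + wants cross > 0 → take C=(4.4331,7.5416) (cross=87.950)
ex = (C−B)/|BC| = (0.5976,0.8018); ey = (-0.8018,0.5976)
P = B + 0.95·ex + -1.86·ey = (1.1135,-0.0243)

1.11 -0.02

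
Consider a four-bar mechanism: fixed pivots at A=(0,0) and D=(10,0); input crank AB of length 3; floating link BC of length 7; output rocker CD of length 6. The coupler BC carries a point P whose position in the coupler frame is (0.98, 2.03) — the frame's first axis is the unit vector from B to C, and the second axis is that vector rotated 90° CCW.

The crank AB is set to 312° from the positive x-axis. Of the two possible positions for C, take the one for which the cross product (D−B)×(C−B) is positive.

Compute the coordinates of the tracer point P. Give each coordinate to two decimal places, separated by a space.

A=(0,0), D=(10.00,0)
B = A + 3.00·(cos312°, sin312°) = (2.0074, -2.2294)
|BD| = 8.2977
circle(B,7.00) ∩ circle(D,6.00): a=4.9322, h=4.9672
  candidates: C₊=(5.4236,3.8803) cross=41.217; C₋=(8.0928,-5.6888) cross=-41.217
  mode + wants cross > 0 → take C=(5.4236,3.8803) (cross=41.217)
ex = (C−B)/|BC| = (0.4880,0.8728); ey = (-0.8728,0.4880)
P = B + 0.98·ex + 2.03·ey = (0.7138,-0.3834)

0.71 -0.38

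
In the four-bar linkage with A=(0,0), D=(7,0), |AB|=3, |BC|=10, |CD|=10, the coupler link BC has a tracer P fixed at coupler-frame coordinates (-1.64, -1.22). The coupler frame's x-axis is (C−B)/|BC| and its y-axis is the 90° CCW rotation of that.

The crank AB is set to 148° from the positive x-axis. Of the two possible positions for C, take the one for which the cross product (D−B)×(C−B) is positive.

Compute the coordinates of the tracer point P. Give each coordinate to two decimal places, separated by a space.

A=(0,0), D=(7.00,0)
B = A + 3.00·(cos148°, sin148°) = (-2.5441, 1.5898)
|BD| = 9.6756
circle(B,10.00) ∩ circle(D,10.00): a=4.8378, h=8.7519
  candidates: C₊=(3.6659,9.4278) cross=84.680; C₋=(0.7899,-7.8381) cross=-84.680
  mode + wants cross > 0 → take C=(3.6659,9.4278) (cross=84.680)
ex = (C−B)/|BC| = (0.6210,0.7838); ey = (-0.7838,0.6210)
P = B + -1.64·ex + -1.22·ey = (-2.6063,-0.4533)

-2.61 -0.45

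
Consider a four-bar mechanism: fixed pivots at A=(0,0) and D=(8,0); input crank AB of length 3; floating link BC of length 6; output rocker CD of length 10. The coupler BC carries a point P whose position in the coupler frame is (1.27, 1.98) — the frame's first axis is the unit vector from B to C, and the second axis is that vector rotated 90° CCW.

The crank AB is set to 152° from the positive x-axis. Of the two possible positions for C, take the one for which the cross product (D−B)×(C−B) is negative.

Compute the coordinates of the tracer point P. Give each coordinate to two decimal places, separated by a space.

-0.40 0.73

A=(0,0), D=(8.00,0)
B = A + 3.00·(cos152°, sin152°) = (-2.6488, 1.4084)
|BD| = 10.7416
circle(B,6.00) ∩ circle(D,10.00): a=2.3917, h=5.5027
  candidates: C₊=(0.4437,6.5500) cross=59.108; C₋=(-0.9993,-4.3604) cross=-59.108
  mode - wants cross < 0 → take C=(-0.9993,-4.3604) (cross=-59.108)
ex = (C−B)/|BC| = (0.2749,-0.9615); ey = (0.9615,0.2749)
P = B + 1.27·ex + 1.98·ey = (-0.3960,0.7317)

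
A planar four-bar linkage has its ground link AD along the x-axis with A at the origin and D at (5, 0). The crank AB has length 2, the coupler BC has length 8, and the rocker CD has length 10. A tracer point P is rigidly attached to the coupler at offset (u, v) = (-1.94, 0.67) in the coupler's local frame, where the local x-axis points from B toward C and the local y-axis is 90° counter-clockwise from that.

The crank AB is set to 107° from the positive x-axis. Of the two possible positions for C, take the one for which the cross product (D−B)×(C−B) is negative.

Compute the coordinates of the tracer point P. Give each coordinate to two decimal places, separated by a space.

0.70 3.52

A=(0,0), D=(5.00,0)
B = A + 2.00·(cos107°, sin107°) = (-0.5847, 1.9126)
|BD| = 5.9032
circle(B,8.00) ∩ circle(D,10.00): a=-0.0976, h=7.9994
  candidates: C₊=(1.9147,9.5121) cross=47.222; C₋=(-3.2689,-5.6237) cross=-47.222
  mode - wants cross < 0 → take C=(-3.2689,-5.6237) (cross=-47.222)
ex = (C−B)/|BC| = (-0.3355,-0.9420); ey = (0.9420,-0.3355)
P = B + -1.94·ex + 0.67·ey = (0.6973,3.5154)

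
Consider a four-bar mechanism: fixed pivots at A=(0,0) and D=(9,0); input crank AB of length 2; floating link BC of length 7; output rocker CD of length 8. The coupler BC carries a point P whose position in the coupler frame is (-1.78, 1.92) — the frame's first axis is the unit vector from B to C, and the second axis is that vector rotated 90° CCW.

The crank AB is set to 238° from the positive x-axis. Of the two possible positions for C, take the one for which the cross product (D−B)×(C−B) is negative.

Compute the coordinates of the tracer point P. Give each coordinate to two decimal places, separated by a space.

-1.11 0.92

A=(0,0), D=(9.00,0)
B = A + 2.00·(cos238°, sin238°) = (-1.0598, -1.6961)
|BD| = 10.2018
circle(B,7.00) ∩ circle(D,8.00): a=4.3657, h=5.4718
  candidates: C₊=(2.3354,4.4253) cross=55.822; C₋=(4.1549,-6.3659) cross=-55.822
  mode - wants cross < 0 → take C=(4.1549,-6.3659) (cross=-55.822)
ex = (C−B)/|BC| = (0.7450,-0.6671); ey = (0.6671,0.7450)
P = B + -1.78·ex + 1.92·ey = (-1.1050,0.9217)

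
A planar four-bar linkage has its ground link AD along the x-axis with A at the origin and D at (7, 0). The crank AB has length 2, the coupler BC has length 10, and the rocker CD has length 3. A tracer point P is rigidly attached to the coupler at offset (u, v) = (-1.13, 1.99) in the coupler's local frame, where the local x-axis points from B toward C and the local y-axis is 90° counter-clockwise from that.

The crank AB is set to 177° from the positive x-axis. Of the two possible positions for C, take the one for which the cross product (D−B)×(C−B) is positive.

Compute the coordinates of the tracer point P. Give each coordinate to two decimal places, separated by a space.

A=(0,0), D=(7.00,0)
B = A + 2.00·(cos177°, sin177°) = (-1.9973, 0.1047)
|BD| = 8.9979
circle(B,10.00) ∩ circle(D,3.00): a=9.5557, h=2.9477
  candidates: C₊=(7.5921,2.9410) cross=26.523; C₋=(7.5235,-2.9540) cross=-26.523
  mode + wants cross > 0 → take C=(7.5921,2.9410) (cross=26.523)
ex = (C−B)/|BC| = (0.9589,0.2836); ey = (-0.2836,0.9589)
P = B + -1.13·ex + 1.99·ey = (-3.6453,1.6924)

-3.65 1.69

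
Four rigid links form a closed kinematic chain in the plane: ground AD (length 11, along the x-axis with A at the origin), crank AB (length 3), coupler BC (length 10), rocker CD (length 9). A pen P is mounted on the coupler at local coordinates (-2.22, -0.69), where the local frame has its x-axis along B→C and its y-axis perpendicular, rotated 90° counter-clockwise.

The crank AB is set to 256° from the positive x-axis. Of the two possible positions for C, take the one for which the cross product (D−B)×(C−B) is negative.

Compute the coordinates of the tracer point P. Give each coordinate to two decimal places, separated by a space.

-2.96 -2.28

A=(0,0), D=(11.00,0)
B = A + 3.00·(cos256°, sin256°) = (-0.7258, -2.9109)
|BD| = 12.0817
circle(B,10.00) ∩ circle(D,9.00): a=6.8272, h=7.3068
  candidates: C₊=(4.1398,5.8256) cross=88.279; C₋=(7.6607,-8.3576) cross=-88.279
  mode - wants cross < 0 → take C=(7.6607,-8.3576) (cross=-88.279)
ex = (C−B)/|BC| = (0.8387,-0.5447); ey = (0.5447,0.8387)
P = B + -2.22·ex + -0.69·ey = (-2.9634,-2.2804)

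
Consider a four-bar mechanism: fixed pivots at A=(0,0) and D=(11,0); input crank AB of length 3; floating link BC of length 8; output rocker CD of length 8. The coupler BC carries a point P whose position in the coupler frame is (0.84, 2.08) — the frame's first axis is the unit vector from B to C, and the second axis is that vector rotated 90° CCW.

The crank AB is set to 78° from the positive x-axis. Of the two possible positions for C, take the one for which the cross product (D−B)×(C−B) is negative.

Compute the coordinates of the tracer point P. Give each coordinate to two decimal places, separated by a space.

A=(0,0), D=(11.00,0)
B = A + 3.00·(cos78°, sin78°) = (0.6237, 2.9344)
|BD| = 10.7832
circle(B,8.00) ∩ circle(D,8.00): a=5.3916, h=5.9102
  candidates: C₊=(7.4202,7.1544) cross=63.731; C₋=(4.2035,-4.2199) cross=-63.731
  mode - wants cross < 0 → take C=(4.2035,-4.2199) (cross=-63.731)
ex = (C−B)/|BC| = (0.4475,-0.8943); ey = (0.8943,0.4475)
P = B + 0.84·ex + 2.08·ey = (2.8598,3.1140)

2.86 3.11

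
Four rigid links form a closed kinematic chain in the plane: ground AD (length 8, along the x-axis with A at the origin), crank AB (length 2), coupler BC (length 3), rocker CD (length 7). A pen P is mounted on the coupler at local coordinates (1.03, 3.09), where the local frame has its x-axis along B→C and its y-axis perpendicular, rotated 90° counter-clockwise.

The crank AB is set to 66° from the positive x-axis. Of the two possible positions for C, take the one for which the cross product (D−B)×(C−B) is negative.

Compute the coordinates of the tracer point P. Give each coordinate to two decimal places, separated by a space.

A=(0,0), D=(8.00,0)
B = A + 2.00·(cos66°, sin66°) = (0.8135, 1.8271)
|BD| = 7.4151
circle(B,3.00) ∩ circle(D,7.00): a=1.0104, h=2.8247
  candidates: C₊=(2.4887,4.3158) cross=20.946; C₋=(1.0967,-1.1595) cross=-20.946
  mode - wants cross < 0 → take C=(1.0967,-1.1595) (cross=-20.946)
ex = (C−B)/|BC| = (0.0944,-0.9955); ey = (0.9955,0.0944)
P = B + 1.03·ex + 3.09·ey = (3.9869,1.0934)

3.99 1.09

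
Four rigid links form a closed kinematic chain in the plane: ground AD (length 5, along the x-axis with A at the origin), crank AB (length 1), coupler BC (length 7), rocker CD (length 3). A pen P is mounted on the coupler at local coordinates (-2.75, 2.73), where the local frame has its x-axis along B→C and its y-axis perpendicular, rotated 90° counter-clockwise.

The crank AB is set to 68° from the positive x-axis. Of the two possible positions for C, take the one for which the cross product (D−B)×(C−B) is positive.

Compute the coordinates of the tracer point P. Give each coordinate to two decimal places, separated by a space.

A=(0,0), D=(5.00,0)
B = A + 1.00·(cos68°, sin68°) = (0.3746, 0.9272)
|BD| = 4.7174
circle(B,7.00) ∩ circle(D,3.00): a=6.5983, h=2.3371
  candidates: C₊=(7.3036,1.9219) cross=11.025; C₋=(6.3849,-2.6612) cross=-11.025
  mode + wants cross > 0 → take C=(7.3036,1.9219) (cross=11.025)
ex = (C−B)/|BC| = (0.9899,0.1421); ey = (-0.1421,0.9899)
P = B + -2.75·ex + 2.73·ey = (-2.7354,3.2387)

-2.74 3.24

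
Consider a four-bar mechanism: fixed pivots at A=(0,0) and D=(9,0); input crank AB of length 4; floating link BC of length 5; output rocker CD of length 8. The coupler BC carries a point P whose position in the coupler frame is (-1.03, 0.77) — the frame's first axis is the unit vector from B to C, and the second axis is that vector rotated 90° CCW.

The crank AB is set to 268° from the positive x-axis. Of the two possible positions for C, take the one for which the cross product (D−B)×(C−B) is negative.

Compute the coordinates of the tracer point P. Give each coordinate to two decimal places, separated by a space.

-0.67 -2.82

A=(0,0), D=(9.00,0)
B = A + 4.00·(cos268°, sin268°) = (-0.1396, -3.9976)
|BD| = 9.9756
circle(B,5.00) ∩ circle(D,8.00): a=3.0330, h=3.9750
  candidates: C₊=(1.0463,0.8598) cross=39.653; C₋=(4.2322,-6.4240) cross=-39.653
  mode - wants cross < 0 → take C=(4.2322,-6.4240) (cross=-39.653)
ex = (C−B)/|BC| = (0.8744,-0.4853); ey = (0.4853,0.8744)
P = B + -1.03·ex + 0.77·ey = (-0.6665,-2.8245)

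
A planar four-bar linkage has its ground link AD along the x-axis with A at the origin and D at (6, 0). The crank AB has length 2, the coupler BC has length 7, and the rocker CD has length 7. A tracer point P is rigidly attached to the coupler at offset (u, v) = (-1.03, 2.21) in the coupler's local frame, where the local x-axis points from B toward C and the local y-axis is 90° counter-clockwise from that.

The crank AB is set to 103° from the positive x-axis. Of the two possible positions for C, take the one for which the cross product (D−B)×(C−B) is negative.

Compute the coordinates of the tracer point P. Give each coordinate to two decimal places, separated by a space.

A=(0,0), D=(6.00,0)
B = A + 2.00·(cos103°, sin103°) = (-0.4499, 1.9487)
|BD| = 6.7379
circle(B,7.00) ∩ circle(D,7.00): a=3.3689, h=6.1360
  candidates: C₊=(4.5497,6.8481) cross=41.343; C₋=(1.0004,-4.8994) cross=-41.343
  mode - wants cross < 0 → take C=(1.0004,-4.8994) (cross=-41.343)
ex = (C−B)/|BC| = (0.2072,-0.9783); ey = (0.9783,0.2072)
P = B + -1.03·ex + 2.21·ey = (1.4987,3.4143)

1.50 3.41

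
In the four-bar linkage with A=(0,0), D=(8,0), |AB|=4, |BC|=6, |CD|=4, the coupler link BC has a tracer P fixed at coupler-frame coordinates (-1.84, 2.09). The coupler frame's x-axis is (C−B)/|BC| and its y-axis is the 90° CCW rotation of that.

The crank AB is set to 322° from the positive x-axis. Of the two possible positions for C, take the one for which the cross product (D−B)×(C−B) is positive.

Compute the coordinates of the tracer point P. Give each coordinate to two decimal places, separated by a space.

0.52 -3.36

A=(0,0), D=(8.00,0)
B = A + 4.00·(cos322°, sin322°) = (3.1520, -2.4626)
|BD| = 5.4376
circle(B,6.00) ∩ circle(D,4.00): a=4.5578, h=3.9021
  candidates: C₊=(5.4484,3.0805) cross=21.218; C₋=(8.9829,-3.8774) cross=-21.218
  mode + wants cross > 0 → take C=(5.4484,3.0805) (cross=21.218)
ex = (C−B)/|BC| = (0.3827,0.9239); ey = (-0.9239,0.3827)
P = B + -1.84·ex + 2.09·ey = (0.5169,-3.3626)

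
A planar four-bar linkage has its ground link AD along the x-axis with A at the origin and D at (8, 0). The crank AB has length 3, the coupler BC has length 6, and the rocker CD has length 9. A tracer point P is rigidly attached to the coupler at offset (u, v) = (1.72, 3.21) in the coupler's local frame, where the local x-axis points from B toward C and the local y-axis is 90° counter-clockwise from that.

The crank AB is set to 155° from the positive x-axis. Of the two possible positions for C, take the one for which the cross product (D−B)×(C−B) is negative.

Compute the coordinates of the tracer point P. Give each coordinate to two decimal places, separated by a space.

A=(0,0), D=(8.00,0)
B = A + 3.00·(cos155°, sin155°) = (-2.7189, 1.2679)
|BD| = 10.7936
circle(B,6.00) ∩ circle(D,9.00): a=3.3123, h=5.0029
  candidates: C₊=(1.1581,5.8470) cross=53.999; C₋=(-0.0172,-4.0895) cross=-53.999
  mode - wants cross < 0 → take C=(-0.0172,-4.0895) (cross=-53.999)
ex = (C−B)/|BC| = (0.4503,-0.8929); ey = (0.8929,0.4503)
P = B + 1.72·ex + 3.21·ey = (0.9217,1.1775)

0.92 1.18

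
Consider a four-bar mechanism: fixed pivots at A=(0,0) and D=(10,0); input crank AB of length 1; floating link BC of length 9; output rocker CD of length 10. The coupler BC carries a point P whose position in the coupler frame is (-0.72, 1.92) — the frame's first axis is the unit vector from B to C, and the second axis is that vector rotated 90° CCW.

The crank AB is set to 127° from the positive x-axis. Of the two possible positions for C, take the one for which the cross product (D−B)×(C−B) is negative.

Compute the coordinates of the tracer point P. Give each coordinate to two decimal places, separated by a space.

0.83 2.27

A=(0,0), D=(10.00,0)
B = A + 1.00·(cos127°, sin127°) = (-0.6018, 0.7986)
|BD| = 10.6319
circle(B,9.00) ∩ circle(D,10.00): a=4.4224, h=7.8385
  candidates: C₊=(4.3969,8.2828) cross=83.338; C₋=(3.2193,-7.3499) cross=-83.338
  mode - wants cross < 0 → take C=(3.2193,-7.3499) (cross=-83.338)
ex = (C−B)/|BC| = (0.4246,-0.9054); ey = (0.9054,0.4246)
P = B + -0.72·ex + 1.92·ey = (0.8309,2.2657)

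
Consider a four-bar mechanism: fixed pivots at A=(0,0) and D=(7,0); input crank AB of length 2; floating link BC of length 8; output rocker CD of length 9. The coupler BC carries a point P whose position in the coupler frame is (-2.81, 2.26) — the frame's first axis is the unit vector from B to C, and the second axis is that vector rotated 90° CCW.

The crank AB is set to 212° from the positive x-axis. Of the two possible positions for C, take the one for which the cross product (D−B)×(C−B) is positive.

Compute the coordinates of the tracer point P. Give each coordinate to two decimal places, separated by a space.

-4.72 -3.02

A=(0,0), D=(7.00,0)
B = A + 2.00·(cos212°, sin212°) = (-1.6961, -1.0598)
|BD| = 8.7604
circle(B,8.00) ∩ circle(D,9.00): a=3.4100, h=7.2369
  candidates: C₊=(0.8133,6.5364) cross=63.398; C₋=(2.5643,-7.8310) cross=-63.398
  mode + wants cross > 0 → take C=(0.8133,6.5364) (cross=63.398)
ex = (C−B)/|BC| = (0.3137,0.9495); ey = (-0.9495,0.3137)
P = B + -2.81·ex + 2.26·ey = (-4.7235,-3.0191)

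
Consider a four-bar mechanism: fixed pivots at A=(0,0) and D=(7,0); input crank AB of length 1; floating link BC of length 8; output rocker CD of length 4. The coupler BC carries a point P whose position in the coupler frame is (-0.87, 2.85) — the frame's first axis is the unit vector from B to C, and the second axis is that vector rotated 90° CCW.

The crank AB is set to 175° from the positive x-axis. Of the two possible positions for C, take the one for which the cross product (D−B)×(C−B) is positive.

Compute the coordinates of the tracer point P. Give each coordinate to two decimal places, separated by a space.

-3.11 2.18

A=(0,0), D=(7.00,0)
B = A + 1.00·(cos175°, sin175°) = (-0.9962, 0.0872)
|BD| = 7.9967
circle(B,8.00) ∩ circle(D,4.00): a=6.9996, h=3.8737
  candidates: C₊=(6.0452,3.8844) cross=30.977; C₋=(5.9608,-3.8626) cross=-30.977
  mode + wants cross > 0 → take C=(6.0452,3.8844) (cross=30.977)
ex = (C−B)/|BC| = (0.8802,0.4747); ey = (-0.4747,0.8802)
P = B + -0.87·ex + 2.85·ey = (-3.1147,2.1827)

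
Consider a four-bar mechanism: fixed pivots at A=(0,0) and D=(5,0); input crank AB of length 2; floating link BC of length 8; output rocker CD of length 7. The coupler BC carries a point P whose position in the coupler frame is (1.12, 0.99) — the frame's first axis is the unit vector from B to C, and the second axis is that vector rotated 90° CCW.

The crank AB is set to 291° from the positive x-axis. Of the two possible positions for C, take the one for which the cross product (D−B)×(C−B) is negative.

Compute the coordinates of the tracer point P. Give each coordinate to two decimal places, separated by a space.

A=(0,0), D=(5.00,0)
B = A + 2.00·(cos291°, sin291°) = (0.7167, -1.8672)
|BD| = 4.6725
circle(B,8.00) ∩ circle(D,7.00): a=3.9414, h=6.9617
  candidates: C₊=(1.5478,6.0896) cross=32.529; C₋=(7.1117,-6.6739) cross=-32.529
  mode - wants cross < 0 → take C=(7.1117,-6.6739) (cross=-32.529)
ex = (C−B)/|BC| = (0.7994,-0.6008); ey = (0.6008,0.7994)
P = B + 1.12·ex + 0.99·ey = (2.2069,-1.7487)

2.21 -1.75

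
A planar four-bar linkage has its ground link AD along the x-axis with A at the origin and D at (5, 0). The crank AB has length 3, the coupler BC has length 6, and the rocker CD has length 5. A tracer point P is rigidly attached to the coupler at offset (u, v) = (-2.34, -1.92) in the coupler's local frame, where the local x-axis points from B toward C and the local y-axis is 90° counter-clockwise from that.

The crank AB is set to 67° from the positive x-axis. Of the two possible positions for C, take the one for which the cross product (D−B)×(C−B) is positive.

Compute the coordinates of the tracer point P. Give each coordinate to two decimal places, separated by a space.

-0.45 0.21

A=(0,0), D=(5.00,0)
B = A + 3.00·(cos67°, sin67°) = (1.1722, 2.7615)
|BD| = 4.7200
circle(B,6.00) ∩ circle(D,5.00): a=3.5252, h=4.8552
  candidates: C₊=(6.8717,4.6364) cross=22.916; C₋=(1.1905,-3.2385) cross=-22.916
  mode + wants cross > 0 → take C=(6.8717,4.6364) (cross=22.916)
ex = (C−B)/|BC| = (0.9499,0.3125); ey = (-0.3125,0.9499)
P = B + -2.34·ex + -1.92·ey = (-0.4506,0.2064)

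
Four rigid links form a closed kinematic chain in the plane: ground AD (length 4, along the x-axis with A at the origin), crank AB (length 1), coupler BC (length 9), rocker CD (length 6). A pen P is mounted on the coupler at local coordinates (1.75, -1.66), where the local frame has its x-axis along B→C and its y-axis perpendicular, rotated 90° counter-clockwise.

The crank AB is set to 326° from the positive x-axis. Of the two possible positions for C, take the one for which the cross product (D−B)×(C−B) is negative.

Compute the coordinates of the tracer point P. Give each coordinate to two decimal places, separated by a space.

A=(0,0), D=(4.00,0)
B = A + 1.00·(cos326°, sin326°) = (0.8290, -0.5592)
|BD| = 3.2199
circle(B,9.00) ∩ circle(D,6.00): a=8.5978, h=2.6606
  candidates: C₊=(8.8341,3.5541) cross=8.567; C₋=(9.7582,-1.6862) cross=-8.567
  mode - wants cross < 0 → take C=(9.7582,-1.6862) (cross=-8.567)
ex = (C−B)/|BC| = (0.9921,-0.1252); ey = (0.1252,0.9921)
P = B + 1.75·ex + -1.66·ey = (2.3574,-2.4253)

2.36 -2.43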